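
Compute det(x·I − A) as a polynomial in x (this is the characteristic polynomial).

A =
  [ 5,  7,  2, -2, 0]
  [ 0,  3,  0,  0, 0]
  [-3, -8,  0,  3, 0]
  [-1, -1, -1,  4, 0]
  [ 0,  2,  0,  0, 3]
x^5 - 15*x^4 + 90*x^3 - 270*x^2 + 405*x - 243

Expanding det(x·I − A) (e.g. by cofactor expansion or by noting that A is similar to its Jordan form J, which has the same characteristic polynomial as A) gives
  χ_A(x) = x^5 - 15*x^4 + 90*x^3 - 270*x^2 + 405*x - 243
which factors as (x - 3)^5. The eigenvalues (with algebraic multiplicities) are λ = 3 with multiplicity 5.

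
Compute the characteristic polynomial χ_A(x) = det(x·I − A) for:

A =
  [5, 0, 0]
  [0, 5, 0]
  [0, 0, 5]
x^3 - 15*x^2 + 75*x - 125

Expanding det(x·I − A) (e.g. by cofactor expansion or by noting that A is similar to its Jordan form J, which has the same characteristic polynomial as A) gives
  χ_A(x) = x^3 - 15*x^2 + 75*x - 125
which factors as (x - 5)^3. The eigenvalues (with algebraic multiplicities) are λ = 5 with multiplicity 3.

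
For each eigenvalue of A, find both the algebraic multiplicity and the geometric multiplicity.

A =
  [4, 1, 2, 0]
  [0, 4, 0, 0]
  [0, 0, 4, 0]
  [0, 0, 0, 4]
λ = 4: alg = 4, geom = 3

Step 1 — factor the characteristic polynomial to read off the algebraic multiplicities:
  χ_A(x) = (x - 4)^4

Step 2 — compute geometric multiplicities via the rank-nullity identity g(λ) = n − rank(A − λI):
  rank(A − (4)·I) = 1, so dim ker(A − (4)·I) = n − 1 = 3

Summary:
  λ = 4: algebraic multiplicity = 4, geometric multiplicity = 3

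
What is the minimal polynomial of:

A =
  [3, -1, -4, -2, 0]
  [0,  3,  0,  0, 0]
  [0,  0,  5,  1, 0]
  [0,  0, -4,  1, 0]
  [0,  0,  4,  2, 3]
x^2 - 6*x + 9

The characteristic polynomial is χ_A(x) = (x - 3)^5, so the eigenvalues are known. The minimal polynomial is
  m_A(x) = Π_λ (x − λ)^{k_λ}
where k_λ is the size of the *largest* Jordan block for λ (equivalently, the smallest k with (A − λI)^k v = 0 for every generalised eigenvector v of λ).

  λ = 3: largest Jordan block has size 2, contributing (x − 3)^2

So m_A(x) = (x - 3)^2 = x^2 - 6*x + 9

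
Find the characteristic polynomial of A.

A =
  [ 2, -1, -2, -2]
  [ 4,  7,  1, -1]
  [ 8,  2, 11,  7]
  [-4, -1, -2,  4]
x^4 - 24*x^3 + 216*x^2 - 864*x + 1296

Expanding det(x·I − A) (e.g. by cofactor expansion or by noting that A is similar to its Jordan form J, which has the same characteristic polynomial as A) gives
  χ_A(x) = x^4 - 24*x^3 + 216*x^2 - 864*x + 1296
which factors as (x - 6)^4. The eigenvalues (with algebraic multiplicities) are λ = 6 with multiplicity 4.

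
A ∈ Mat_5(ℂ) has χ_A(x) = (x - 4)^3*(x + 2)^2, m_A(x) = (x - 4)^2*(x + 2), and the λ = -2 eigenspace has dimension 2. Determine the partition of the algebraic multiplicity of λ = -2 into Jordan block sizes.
Block sizes for λ = -2: [1, 1]

Step 1 — from the characteristic polynomial, algebraic multiplicity of λ = -2 is 2. From dim ker(A − (-2)·I) = 2, there are exactly 2 Jordan blocks for λ = -2.
Step 2 — from the minimal polynomial, the factor (x + 2) tells us the largest block for λ = -2 has size 1.
Step 3 — with total size 2, 2 blocks, and largest block 1, the block sizes (in nonincreasing order) are [1, 1].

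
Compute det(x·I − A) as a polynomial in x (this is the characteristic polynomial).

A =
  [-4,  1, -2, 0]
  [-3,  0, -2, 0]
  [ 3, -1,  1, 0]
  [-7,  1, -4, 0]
x^4 + 3*x^3 + 3*x^2 + x

Expanding det(x·I − A) (e.g. by cofactor expansion or by noting that A is similar to its Jordan form J, which has the same characteristic polynomial as A) gives
  χ_A(x) = x^4 + 3*x^3 + 3*x^2 + x
which factors as x*(x + 1)^3. The eigenvalues (with algebraic multiplicities) are λ = -1 with multiplicity 3, λ = 0 with multiplicity 1.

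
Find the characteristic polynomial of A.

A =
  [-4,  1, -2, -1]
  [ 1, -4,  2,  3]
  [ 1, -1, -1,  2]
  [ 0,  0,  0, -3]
x^4 + 12*x^3 + 54*x^2 + 108*x + 81

Expanding det(x·I − A) (e.g. by cofactor expansion or by noting that A is similar to its Jordan form J, which has the same characteristic polynomial as A) gives
  χ_A(x) = x^4 + 12*x^3 + 54*x^2 + 108*x + 81
which factors as (x + 3)^4. The eigenvalues (with algebraic multiplicities) are λ = -3 with multiplicity 4.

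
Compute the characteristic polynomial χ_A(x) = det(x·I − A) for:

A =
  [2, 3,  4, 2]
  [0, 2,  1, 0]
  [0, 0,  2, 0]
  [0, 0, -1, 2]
x^4 - 8*x^3 + 24*x^2 - 32*x + 16

Expanding det(x·I − A) (e.g. by cofactor expansion or by noting that A is similar to its Jordan form J, which has the same characteristic polynomial as A) gives
  χ_A(x) = x^4 - 8*x^3 + 24*x^2 - 32*x + 16
which factors as (x - 2)^4. The eigenvalues (with algebraic multiplicities) are λ = 2 with multiplicity 4.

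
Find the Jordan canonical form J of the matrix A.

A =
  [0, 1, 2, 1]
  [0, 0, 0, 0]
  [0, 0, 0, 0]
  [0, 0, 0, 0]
J_2(0) ⊕ J_1(0) ⊕ J_1(0)

The characteristic polynomial is
  det(x·I − A) = x^4

Eigenvalues and multiplicities (the geometric multiplicity of λ is n − rank(A − λI), which equals the number of Jordan blocks for λ):
  λ = 0: algebraic multiplicity = 4, geometric multiplicity = 3

Determining the block sizes for each eigenvalue:
  λ = 0: 3 blocks summing to 4 forces exactly one block of size 2 and the rest size 1 → block sizes [2, 1, 1]

Assembling the blocks gives a Jordan form
J =
  [0, 1, 0, 0]
  [0, 0, 0, 0]
  [0, 0, 0, 0]
  [0, 0, 0, 0]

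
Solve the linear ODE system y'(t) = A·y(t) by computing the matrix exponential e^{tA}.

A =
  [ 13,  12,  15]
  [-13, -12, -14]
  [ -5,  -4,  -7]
e^{tA} =
  [-3*t^2*exp(-2*t) + 15*t*exp(-2*t) + exp(-2*t), 12*t*exp(-2*t), -9*t^2*exp(-2*t) + 15*t*exp(-2*t)]
  [5*t^2*exp(-2*t)/2 - 13*t*exp(-2*t), -10*t*exp(-2*t) + exp(-2*t), 15*t^2*exp(-2*t)/2 - 14*t*exp(-2*t)]
  [t^2*exp(-2*t) - 5*t*exp(-2*t), -4*t*exp(-2*t), 3*t^2*exp(-2*t) - 5*t*exp(-2*t) + exp(-2*t)]

Strategy: write A = P · J · P⁻¹ where J is a Jordan canonical form, so e^{tA} = P · e^{tJ} · P⁻¹, and e^{tJ} can be computed block-by-block.

A has Jordan form
J =
  [-2,  1,  0]
  [ 0, -2,  1]
  [ 0,  0, -2]
(up to reordering of blocks).

Per-block formulas:
  For a 3×3 Jordan block J_3(-2): exp(t · J_3(-2)) = e^(-2t)·(I + t·N + (t^2/2)·N^2), where N is the 3×3 nilpotent shift.

After assembling e^{tJ} and conjugating by P, we get:

e^{tA} =
  [-3*t^2*exp(-2*t) + 15*t*exp(-2*t) + exp(-2*t), 12*t*exp(-2*t), -9*t^2*exp(-2*t) + 15*t*exp(-2*t)]
  [5*t^2*exp(-2*t)/2 - 13*t*exp(-2*t), -10*t*exp(-2*t) + exp(-2*t), 15*t^2*exp(-2*t)/2 - 14*t*exp(-2*t)]
  [t^2*exp(-2*t) - 5*t*exp(-2*t), -4*t*exp(-2*t), 3*t^2*exp(-2*t) - 5*t*exp(-2*t) + exp(-2*t)]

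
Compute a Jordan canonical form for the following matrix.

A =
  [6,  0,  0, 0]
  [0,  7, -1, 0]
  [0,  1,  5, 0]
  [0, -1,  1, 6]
J_2(6) ⊕ J_1(6) ⊕ J_1(6)

The characteristic polynomial is
  det(x·I − A) = x^4 - 24*x^3 + 216*x^2 - 864*x + 1296 = (x - 6)^4

Eigenvalues and multiplicities (the geometric multiplicity of λ is n − rank(A − λI), which equals the number of Jordan blocks for λ):
  λ = 6: algebraic multiplicity = 4, geometric multiplicity = 3

Determining the block sizes for each eigenvalue:
  λ = 6: 3 blocks summing to 4 forces exactly one block of size 2 and the rest size 1 → block sizes [2, 1, 1]

Assembling the blocks gives a Jordan form
J =
  [6, 1, 0, 0]
  [0, 6, 0, 0]
  [0, 0, 6, 0]
  [0, 0, 0, 6]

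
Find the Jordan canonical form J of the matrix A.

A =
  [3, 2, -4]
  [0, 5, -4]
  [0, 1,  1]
J_2(3) ⊕ J_1(3)

The characteristic polynomial is
  det(x·I − A) = x^3 - 9*x^2 + 27*x - 27 = (x - 3)^3

Eigenvalues and multiplicities (the geometric multiplicity of λ is n − rank(A − λI), which equals the number of Jordan blocks for λ):
  λ = 3: algebraic multiplicity = 3, geometric multiplicity = 2

Determining the block sizes for each eigenvalue:
  λ = 3: 2 blocks summing to 3 forces exactly one block of size 2 and the rest size 1 → block sizes [2, 1]

Assembling the blocks gives a Jordan form
J =
  [3, 1, 0]
  [0, 3, 0]
  [0, 0, 3]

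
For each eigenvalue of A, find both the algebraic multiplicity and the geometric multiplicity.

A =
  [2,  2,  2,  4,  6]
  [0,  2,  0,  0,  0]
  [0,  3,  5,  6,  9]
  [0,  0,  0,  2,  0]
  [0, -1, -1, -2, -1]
λ = 2: alg = 5, geom = 4

Step 1 — factor the characteristic polynomial to read off the algebraic multiplicities:
  χ_A(x) = (x - 2)^5

Step 2 — compute geometric multiplicities via the rank-nullity identity g(λ) = n − rank(A − λI):
  rank(A − (2)·I) = 1, so dim ker(A − (2)·I) = n − 1 = 4

Summary:
  λ = 2: algebraic multiplicity = 5, geometric multiplicity = 4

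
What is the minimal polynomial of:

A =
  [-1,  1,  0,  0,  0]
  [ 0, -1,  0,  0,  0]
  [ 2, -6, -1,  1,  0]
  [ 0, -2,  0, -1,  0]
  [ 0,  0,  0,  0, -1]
x^2 + 2*x + 1

The characteristic polynomial is χ_A(x) = (x + 1)^5, so the eigenvalues are known. The minimal polynomial is
  m_A(x) = Π_λ (x − λ)^{k_λ}
where k_λ is the size of the *largest* Jordan block for λ (equivalently, the smallest k with (A − λI)^k v = 0 for every generalised eigenvector v of λ).

  λ = -1: largest Jordan block has size 2, contributing (x + 1)^2

So m_A(x) = (x + 1)^2 = x^2 + 2*x + 1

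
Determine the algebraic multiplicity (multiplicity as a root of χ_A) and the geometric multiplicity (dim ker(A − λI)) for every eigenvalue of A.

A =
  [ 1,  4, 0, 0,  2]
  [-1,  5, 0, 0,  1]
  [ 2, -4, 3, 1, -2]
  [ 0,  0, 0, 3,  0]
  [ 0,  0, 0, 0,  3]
λ = 3: alg = 5, geom = 3

Step 1 — factor the characteristic polynomial to read off the algebraic multiplicities:
  χ_A(x) = (x - 3)^5

Step 2 — compute geometric multiplicities via the rank-nullity identity g(λ) = n − rank(A − λI):
  rank(A − (3)·I) = 2, so dim ker(A − (3)·I) = n − 2 = 3

Summary:
  λ = 3: algebraic multiplicity = 5, geometric multiplicity = 3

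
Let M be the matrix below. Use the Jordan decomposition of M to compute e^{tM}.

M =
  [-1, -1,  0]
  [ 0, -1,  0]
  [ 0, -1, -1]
e^{tM} =
  [exp(-t), -t*exp(-t), 0]
  [0, exp(-t), 0]
  [0, -t*exp(-t), exp(-t)]

Strategy: write M = P · J · P⁻¹ where J is a Jordan canonical form, so e^{tM} = P · e^{tJ} · P⁻¹, and e^{tJ} can be computed block-by-block.

M has Jordan form
J =
  [-1,  1,  0]
  [ 0, -1,  0]
  [ 0,  0, -1]
(up to reordering of blocks).

Per-block formulas:
  For a 1×1 block at λ = -1: exp(t · [-1]) = [e^(-1t)].
  For a 2×2 Jordan block J_2(-1): exp(t · J_2(-1)) = e^(-1t)·(I + t·N), where N is the 2×2 nilpotent shift.

After assembling e^{tJ} and conjugating by P, we get:

e^{tM} =
  [exp(-t), -t*exp(-t), 0]
  [0, exp(-t), 0]
  [0, -t*exp(-t), exp(-t)]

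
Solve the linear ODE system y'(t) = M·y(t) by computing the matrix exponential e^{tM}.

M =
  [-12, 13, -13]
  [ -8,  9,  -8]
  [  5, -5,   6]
e^{tM} =
  [-13*t*exp(t) + exp(t), 13*t*exp(t), -13*t*exp(t)]
  [-8*t*exp(t), 8*t*exp(t) + exp(t), -8*t*exp(t)]
  [5*t*exp(t), -5*t*exp(t), 5*t*exp(t) + exp(t)]

Strategy: write M = P · J · P⁻¹ where J is a Jordan canonical form, so e^{tM} = P · e^{tJ} · P⁻¹, and e^{tJ} can be computed block-by-block.

M has Jordan form
J =
  [1, 1, 0]
  [0, 1, 0]
  [0, 0, 1]
(up to reordering of blocks).

Per-block formulas:
  For a 2×2 Jordan block J_2(1): exp(t · J_2(1)) = e^(1t)·(I + t·N), where N is the 2×2 nilpotent shift.
  For a 1×1 block at λ = 1: exp(t · [1]) = [e^(1t)].

After assembling e^{tJ} and conjugating by P, we get:

e^{tM} =
  [-13*t*exp(t) + exp(t), 13*t*exp(t), -13*t*exp(t)]
  [-8*t*exp(t), 8*t*exp(t) + exp(t), -8*t*exp(t)]
  [5*t*exp(t), -5*t*exp(t), 5*t*exp(t) + exp(t)]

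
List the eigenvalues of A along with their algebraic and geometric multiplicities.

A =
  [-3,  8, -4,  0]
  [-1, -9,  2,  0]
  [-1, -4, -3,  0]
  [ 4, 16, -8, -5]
λ = -5: alg = 4, geom = 3

Step 1 — factor the characteristic polynomial to read off the algebraic multiplicities:
  χ_A(x) = (x + 5)^4

Step 2 — compute geometric multiplicities via the rank-nullity identity g(λ) = n − rank(A − λI):
  rank(A − (-5)·I) = 1, so dim ker(A − (-5)·I) = n − 1 = 3

Summary:
  λ = -5: algebraic multiplicity = 4, geometric multiplicity = 3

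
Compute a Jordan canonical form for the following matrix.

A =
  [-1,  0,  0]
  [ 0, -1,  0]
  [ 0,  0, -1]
J_1(-1) ⊕ J_1(-1) ⊕ J_1(-1)

The characteristic polynomial is
  det(x·I − A) = x^3 + 3*x^2 + 3*x + 1 = (x + 1)^3

Eigenvalues and multiplicities (the geometric multiplicity of λ is n − rank(A − λI), which equals the number of Jordan blocks for λ):
  λ = -1: algebraic multiplicity = 3, geometric multiplicity = 3

Determining the block sizes for each eigenvalue:
  λ = -1: gm = am = 3, so every block has size 1 → block sizes [1, 1, 1]

Assembling the blocks gives a Jordan form
J =
  [-1,  0,  0]
  [ 0, -1,  0]
  [ 0,  0, -1]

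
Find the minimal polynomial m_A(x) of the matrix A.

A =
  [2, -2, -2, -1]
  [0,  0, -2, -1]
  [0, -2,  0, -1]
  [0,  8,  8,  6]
x^2 - 4*x + 4

The characteristic polynomial is χ_A(x) = (x - 2)^4, so the eigenvalues are known. The minimal polynomial is
  m_A(x) = Π_λ (x − λ)^{k_λ}
where k_λ is the size of the *largest* Jordan block for λ (equivalently, the smallest k with (A − λI)^k v = 0 for every generalised eigenvector v of λ).

  λ = 2: largest Jordan block has size 2, contributing (x − 2)^2

So m_A(x) = (x - 2)^2 = x^2 - 4*x + 4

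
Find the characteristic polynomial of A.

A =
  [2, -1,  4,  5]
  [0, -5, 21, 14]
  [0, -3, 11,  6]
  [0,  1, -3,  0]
x^4 - 8*x^3 + 24*x^2 - 32*x + 16

Expanding det(x·I − A) (e.g. by cofactor expansion or by noting that A is similar to its Jordan form J, which has the same characteristic polynomial as A) gives
  χ_A(x) = x^4 - 8*x^3 + 24*x^2 - 32*x + 16
which factors as (x - 2)^4. The eigenvalues (with algebraic multiplicities) are λ = 2 with multiplicity 4.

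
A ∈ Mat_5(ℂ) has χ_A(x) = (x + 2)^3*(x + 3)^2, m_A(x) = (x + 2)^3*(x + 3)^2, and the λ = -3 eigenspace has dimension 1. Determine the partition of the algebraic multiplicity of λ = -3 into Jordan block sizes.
Block sizes for λ = -3: [2]

Step 1 — from the characteristic polynomial, algebraic multiplicity of λ = -3 is 2. From dim ker(A − (-3)·I) = 1, there are exactly 1 Jordan blocks for λ = -3.
Step 2 — from the minimal polynomial, the factor (x + 3)^2 tells us the largest block for λ = -3 has size 2.
Step 3 — with total size 2, 1 blocks, and largest block 2, the block sizes (in nonincreasing order) are [2].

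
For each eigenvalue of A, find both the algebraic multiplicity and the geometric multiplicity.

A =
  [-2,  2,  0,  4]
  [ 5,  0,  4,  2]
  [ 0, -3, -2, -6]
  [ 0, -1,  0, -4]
λ = -2: alg = 4, geom = 2

Step 1 — factor the characteristic polynomial to read off the algebraic multiplicities:
  χ_A(x) = (x + 2)^4

Step 2 — compute geometric multiplicities via the rank-nullity identity g(λ) = n − rank(A − λI):
  rank(A − (-2)·I) = 2, so dim ker(A − (-2)·I) = n − 2 = 2

Summary:
  λ = -2: algebraic multiplicity = 4, geometric multiplicity = 2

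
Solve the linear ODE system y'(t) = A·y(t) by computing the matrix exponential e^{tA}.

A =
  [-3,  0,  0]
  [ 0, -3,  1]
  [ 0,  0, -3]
e^{tA} =
  [exp(-3*t), 0, 0]
  [0, exp(-3*t), t*exp(-3*t)]
  [0, 0, exp(-3*t)]

Strategy: write A = P · J · P⁻¹ where J is a Jordan canonical form, so e^{tA} = P · e^{tJ} · P⁻¹, and e^{tJ} can be computed block-by-block.

A has Jordan form
J =
  [-3,  1,  0]
  [ 0, -3,  0]
  [ 0,  0, -3]
(up to reordering of blocks).

Per-block formulas:
  For a 2×2 Jordan block J_2(-3): exp(t · J_2(-3)) = e^(-3t)·(I + t·N), where N is the 2×2 nilpotent shift.
  For a 1×1 block at λ = -3: exp(t · [-3]) = [e^(-3t)].

After assembling e^{tJ} and conjugating by P, we get:

e^{tA} =
  [exp(-3*t), 0, 0]
  [0, exp(-3*t), t*exp(-3*t)]
  [0, 0, exp(-3*t)]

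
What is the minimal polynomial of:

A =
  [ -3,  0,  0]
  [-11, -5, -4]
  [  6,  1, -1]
x^3 + 9*x^2 + 27*x + 27

The characteristic polynomial is χ_A(x) = (x + 3)^3, so the eigenvalues are known. The minimal polynomial is
  m_A(x) = Π_λ (x − λ)^{k_λ}
where k_λ is the size of the *largest* Jordan block for λ (equivalently, the smallest k with (A − λI)^k v = 0 for every generalised eigenvector v of λ).

  λ = -3: largest Jordan block has size 3, contributing (x + 3)^3

So m_A(x) = (x + 3)^3 = x^3 + 9*x^2 + 27*x + 27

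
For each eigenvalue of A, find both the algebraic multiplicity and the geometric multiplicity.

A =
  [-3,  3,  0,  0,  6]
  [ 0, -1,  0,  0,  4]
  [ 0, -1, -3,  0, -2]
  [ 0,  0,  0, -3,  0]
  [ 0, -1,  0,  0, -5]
λ = -3: alg = 5, geom = 4

Step 1 — factor the characteristic polynomial to read off the algebraic multiplicities:
  χ_A(x) = (x + 3)^5

Step 2 — compute geometric multiplicities via the rank-nullity identity g(λ) = n − rank(A − λI):
  rank(A − (-3)·I) = 1, so dim ker(A − (-3)·I) = n − 1 = 4

Summary:
  λ = -3: algebraic multiplicity = 5, geometric multiplicity = 4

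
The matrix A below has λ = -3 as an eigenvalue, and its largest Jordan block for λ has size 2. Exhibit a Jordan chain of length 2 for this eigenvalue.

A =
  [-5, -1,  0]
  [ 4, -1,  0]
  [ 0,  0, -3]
A Jordan chain for λ = -3 of length 2:
v_1 = (-2, 4, 0)ᵀ
v_2 = (1, 0, 0)ᵀ

Let N = A − (-3)·I. We want v_2 with N^2 v_2 = 0 but N^1 v_2 ≠ 0; then v_{j-1} := N · v_j for j = 2, …, 2.

Pick v_2 = (1, 0, 0)ᵀ.
Then v_1 = N · v_2 = (-2, 4, 0)ᵀ.

Sanity check: (A − (-3)·I) v_1 = (0, 0, 0)ᵀ = 0. ✓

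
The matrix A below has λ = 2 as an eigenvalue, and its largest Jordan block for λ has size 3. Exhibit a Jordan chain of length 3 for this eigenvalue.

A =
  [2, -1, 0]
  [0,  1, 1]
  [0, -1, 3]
A Jordan chain for λ = 2 of length 3:
v_1 = (1, 0, 0)ᵀ
v_2 = (-1, -1, -1)ᵀ
v_3 = (0, 1, 0)ᵀ

Let N = A − (2)·I. We want v_3 with N^3 v_3 = 0 but N^2 v_3 ≠ 0; then v_{j-1} := N · v_j for j = 3, …, 2.

Pick v_3 = (0, 1, 0)ᵀ.
Then v_2 = N · v_3 = (-1, -1, -1)ᵀ.
Then v_1 = N · v_2 = (1, 0, 0)ᵀ.

Sanity check: (A − (2)·I) v_1 = (0, 0, 0)ᵀ = 0. ✓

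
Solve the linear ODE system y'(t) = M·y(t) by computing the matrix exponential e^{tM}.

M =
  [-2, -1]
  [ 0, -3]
e^{tM} =
  [exp(-2*t), -exp(-2*t) + exp(-3*t)]
  [0, exp(-3*t)]

Strategy: write M = P · J · P⁻¹ where J is a Jordan canonical form, so e^{tM} = P · e^{tJ} · P⁻¹, and e^{tJ} can be computed block-by-block.

M has Jordan form
J =
  [-3,  0]
  [ 0, -2]
(up to reordering of blocks).

Per-block formulas:
  For a 1×1 block at λ = -2: exp(t · [-2]) = [e^(-2t)].
  For a 1×1 block at λ = -3: exp(t · [-3]) = [e^(-3t)].

After assembling e^{tJ} and conjugating by P, we get:

e^{tM} =
  [exp(-2*t), -exp(-2*t) + exp(-3*t)]
  [0, exp(-3*t)]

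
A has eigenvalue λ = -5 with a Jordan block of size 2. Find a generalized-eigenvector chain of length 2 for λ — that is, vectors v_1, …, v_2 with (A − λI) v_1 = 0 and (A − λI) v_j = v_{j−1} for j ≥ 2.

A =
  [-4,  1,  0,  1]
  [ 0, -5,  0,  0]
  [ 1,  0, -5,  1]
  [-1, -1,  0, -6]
A Jordan chain for λ = -5 of length 2:
v_1 = (1, 0, 1, -1)ᵀ
v_2 = (1, 0, 0, 0)ᵀ

Let N = A − (-5)·I. We want v_2 with N^2 v_2 = 0 but N^1 v_2 ≠ 0; then v_{j-1} := N · v_j for j = 2, …, 2.

Pick v_2 = (1, 0, 0, 0)ᵀ.
Then v_1 = N · v_2 = (1, 0, 1, -1)ᵀ.

Sanity check: (A − (-5)·I) v_1 = (0, 0, 0, 0)ᵀ = 0. ✓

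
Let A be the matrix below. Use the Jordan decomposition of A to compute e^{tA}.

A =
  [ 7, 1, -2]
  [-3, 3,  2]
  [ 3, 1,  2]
e^{tA} =
  [3*t*exp(4*t) + exp(4*t), t*exp(4*t), -2*t*exp(4*t)]
  [-3*t*exp(4*t), -t*exp(4*t) + exp(4*t), 2*t*exp(4*t)]
  [3*t*exp(4*t), t*exp(4*t), -2*t*exp(4*t) + exp(4*t)]

Strategy: write A = P · J · P⁻¹ where J is a Jordan canonical form, so e^{tA} = P · e^{tJ} · P⁻¹, and e^{tJ} can be computed block-by-block.

A has Jordan form
J =
  [4, 1, 0]
  [0, 4, 0]
  [0, 0, 4]
(up to reordering of blocks).

Per-block formulas:
  For a 2×2 Jordan block J_2(4): exp(t · J_2(4)) = e^(4t)·(I + t·N), where N is the 2×2 nilpotent shift.
  For a 1×1 block at λ = 4: exp(t · [4]) = [e^(4t)].

After assembling e^{tJ} and conjugating by P, we get:

e^{tA} =
  [3*t*exp(4*t) + exp(4*t), t*exp(4*t), -2*t*exp(4*t)]
  [-3*t*exp(4*t), -t*exp(4*t) + exp(4*t), 2*t*exp(4*t)]
  [3*t*exp(4*t), t*exp(4*t), -2*t*exp(4*t) + exp(4*t)]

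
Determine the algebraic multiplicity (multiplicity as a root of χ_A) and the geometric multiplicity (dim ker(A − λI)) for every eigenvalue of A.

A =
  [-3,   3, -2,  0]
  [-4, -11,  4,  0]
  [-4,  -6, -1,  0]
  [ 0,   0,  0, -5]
λ = -5: alg = 4, geom = 3

Step 1 — factor the characteristic polynomial to read off the algebraic multiplicities:
  χ_A(x) = (x + 5)^4

Step 2 — compute geometric multiplicities via the rank-nullity identity g(λ) = n − rank(A − λI):
  rank(A − (-5)·I) = 1, so dim ker(A − (-5)·I) = n − 1 = 3

Summary:
  λ = -5: algebraic multiplicity = 4, geometric multiplicity = 3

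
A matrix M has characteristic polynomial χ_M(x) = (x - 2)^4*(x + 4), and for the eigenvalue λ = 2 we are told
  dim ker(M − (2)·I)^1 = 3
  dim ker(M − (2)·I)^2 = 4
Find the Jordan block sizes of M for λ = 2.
Block sizes for λ = 2: [2, 1, 1]

From the dimensions of kernels of powers, the number of Jordan blocks of size at least j is d_j − d_{j−1} where d_j = dim ker(N^j) (with d_0 = 0). Computing the differences gives [3, 1].
The number of blocks of size exactly k is (#blocks of size ≥ k) − (#blocks of size ≥ k + 1), so the partition is: 2 block(s) of size 1, 1 block(s) of size 2.
In nonincreasing order the block sizes are [2, 1, 1].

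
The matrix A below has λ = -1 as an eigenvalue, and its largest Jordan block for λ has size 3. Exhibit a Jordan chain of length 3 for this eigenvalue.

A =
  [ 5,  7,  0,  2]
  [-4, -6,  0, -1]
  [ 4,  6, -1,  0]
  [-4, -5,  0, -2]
A Jordan chain for λ = -1 of length 3:
v_1 = (-3, 2, -2, 2)ᵀ
v_2 = (7, -5, 6, -5)ᵀ
v_3 = (0, 1, 0, 0)ᵀ

Let N = A − (-1)·I. We want v_3 with N^3 v_3 = 0 but N^2 v_3 ≠ 0; then v_{j-1} := N · v_j for j = 3, …, 2.

Pick v_3 = (0, 1, 0, 0)ᵀ.
Then v_2 = N · v_3 = (7, -5, 6, -5)ᵀ.
Then v_1 = N · v_2 = (-3, 2, -2, 2)ᵀ.

Sanity check: (A − (-1)·I) v_1 = (0, 0, 0, 0)ᵀ = 0. ✓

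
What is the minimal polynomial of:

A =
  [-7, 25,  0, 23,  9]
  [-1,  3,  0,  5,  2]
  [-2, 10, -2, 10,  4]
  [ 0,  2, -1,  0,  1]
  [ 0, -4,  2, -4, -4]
x^3 + 6*x^2 + 12*x + 8

The characteristic polynomial is χ_A(x) = (x + 2)^5, so the eigenvalues are known. The minimal polynomial is
  m_A(x) = Π_λ (x − λ)^{k_λ}
where k_λ is the size of the *largest* Jordan block for λ (equivalently, the smallest k with (A − λI)^k v = 0 for every generalised eigenvector v of λ).

  λ = -2: largest Jordan block has size 3, contributing (x + 2)^3

So m_A(x) = (x + 2)^3 = x^3 + 6*x^2 + 12*x + 8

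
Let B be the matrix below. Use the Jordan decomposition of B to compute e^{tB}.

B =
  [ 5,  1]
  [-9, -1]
e^{tB} =
  [3*t*exp(2*t) + exp(2*t), t*exp(2*t)]
  [-9*t*exp(2*t), -3*t*exp(2*t) + exp(2*t)]

Strategy: write B = P · J · P⁻¹ where J is a Jordan canonical form, so e^{tB} = P · e^{tJ} · P⁻¹, and e^{tJ} can be computed block-by-block.

B has Jordan form
J =
  [2, 1]
  [0, 2]
(up to reordering of blocks).

Per-block formulas:
  For a 2×2 Jordan block J_2(2): exp(t · J_2(2)) = e^(2t)·(I + t·N), where N is the 2×2 nilpotent shift.

After assembling e^{tJ} and conjugating by P, we get:

e^{tB} =
  [3*t*exp(2*t) + exp(2*t), t*exp(2*t)]
  [-9*t*exp(2*t), -3*t*exp(2*t) + exp(2*t)]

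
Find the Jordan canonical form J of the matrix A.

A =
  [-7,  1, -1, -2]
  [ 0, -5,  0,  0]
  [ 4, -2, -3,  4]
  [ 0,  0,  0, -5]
J_2(-5) ⊕ J_1(-5) ⊕ J_1(-5)

The characteristic polynomial is
  det(x·I − A) = x^4 + 20*x^3 + 150*x^2 + 500*x + 625 = (x + 5)^4

Eigenvalues and multiplicities (the geometric multiplicity of λ is n − rank(A − λI), which equals the number of Jordan blocks for λ):
  λ = -5: algebraic multiplicity = 4, geometric multiplicity = 3

Determining the block sizes for each eigenvalue:
  λ = -5: 3 blocks summing to 4 forces exactly one block of size 2 and the rest size 1 → block sizes [2, 1, 1]

Assembling the blocks gives a Jordan form
J =
  [-5,  1,  0,  0]
  [ 0, -5,  0,  0]
  [ 0,  0, -5,  0]
  [ 0,  0,  0, -5]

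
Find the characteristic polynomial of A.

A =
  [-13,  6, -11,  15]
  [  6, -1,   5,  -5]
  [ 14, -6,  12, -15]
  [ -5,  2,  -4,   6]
x^4 - 4*x^3 + 6*x^2 - 4*x + 1

Expanding det(x·I − A) (e.g. by cofactor expansion or by noting that A is similar to its Jordan form J, which has the same characteristic polynomial as A) gives
  χ_A(x) = x^4 - 4*x^3 + 6*x^2 - 4*x + 1
which factors as (x - 1)^4. The eigenvalues (with algebraic multiplicities) are λ = 1 with multiplicity 4.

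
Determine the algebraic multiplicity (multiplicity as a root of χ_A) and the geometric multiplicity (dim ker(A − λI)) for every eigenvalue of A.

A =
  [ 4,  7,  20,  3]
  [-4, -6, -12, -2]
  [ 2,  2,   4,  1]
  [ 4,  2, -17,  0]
λ = -2: alg = 2, geom = 1; λ = 3: alg = 2, geom = 1

Step 1 — factor the characteristic polynomial to read off the algebraic multiplicities:
  χ_A(x) = (x - 3)^2*(x + 2)^2

Step 2 — compute geometric multiplicities via the rank-nullity identity g(λ) = n − rank(A − λI):
  rank(A − (-2)·I) = 3, so dim ker(A − (-2)·I) = n − 3 = 1
  rank(A − (3)·I) = 3, so dim ker(A − (3)·I) = n − 3 = 1

Summary:
  λ = -2: algebraic multiplicity = 2, geometric multiplicity = 1
  λ = 3: algebraic multiplicity = 2, geometric multiplicity = 1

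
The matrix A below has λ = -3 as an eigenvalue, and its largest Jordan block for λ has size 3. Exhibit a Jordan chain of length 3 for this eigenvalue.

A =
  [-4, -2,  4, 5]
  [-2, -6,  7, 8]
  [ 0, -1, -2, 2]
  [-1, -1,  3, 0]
A Jordan chain for λ = -3 of length 3:
v_1 = (-1, -2, 0, -1)ᵀ
v_2 = (-2, -3, -1, -1)ᵀ
v_3 = (0, 1, 0, 0)ᵀ

Let N = A − (-3)·I. We want v_3 with N^3 v_3 = 0 but N^2 v_3 ≠ 0; then v_{j-1} := N · v_j for j = 3, …, 2.

Pick v_3 = (0, 1, 0, 0)ᵀ.
Then v_2 = N · v_3 = (-2, -3, -1, -1)ᵀ.
Then v_1 = N · v_2 = (-1, -2, 0, -1)ᵀ.

Sanity check: (A − (-3)·I) v_1 = (0, 0, 0, 0)ᵀ = 0. ✓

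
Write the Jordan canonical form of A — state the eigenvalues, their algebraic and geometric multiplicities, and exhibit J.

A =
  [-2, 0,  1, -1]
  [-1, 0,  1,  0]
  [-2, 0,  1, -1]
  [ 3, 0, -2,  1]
J_3(0) ⊕ J_1(0)

The characteristic polynomial is
  det(x·I − A) = x^4

Eigenvalues and multiplicities (the geometric multiplicity of λ is n − rank(A − λI), which equals the number of Jordan blocks for λ):
  λ = 0: algebraic multiplicity = 4, geometric multiplicity = 2

Determining the block sizes for each eigenvalue:
  λ = 0: with am = 4 and gm = 2, the partition is not yet determined (e.g. several partitions of 4 into 2 parts exist). Let N = A − (0)·I. Computing rank(N^1) = 2, rank(N^2) = 1, rank(N^3) = 0; the number of blocks of size ≥ j is rank(N^{j−1}) − rank(N^j), giving [2, 1, 1]. So we have 1 block(s) of size 3, 1 block(s) of size 1 → block sizes [3, 1]

Assembling the blocks gives a Jordan form
J =
  [0, 1, 0, 0]
  [0, 0, 1, 0]
  [0, 0, 0, 0]
  [0, 0, 0, 0]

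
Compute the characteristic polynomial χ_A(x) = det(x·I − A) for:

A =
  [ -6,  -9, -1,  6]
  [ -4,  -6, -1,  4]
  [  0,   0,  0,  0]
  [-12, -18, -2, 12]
x^4

Expanding det(x·I − A) (e.g. by cofactor expansion or by noting that A is similar to its Jordan form J, which has the same characteristic polynomial as A) gives
  χ_A(x) = x^4
which factors as x^4. The eigenvalues (with algebraic multiplicities) are λ = 0 with multiplicity 4.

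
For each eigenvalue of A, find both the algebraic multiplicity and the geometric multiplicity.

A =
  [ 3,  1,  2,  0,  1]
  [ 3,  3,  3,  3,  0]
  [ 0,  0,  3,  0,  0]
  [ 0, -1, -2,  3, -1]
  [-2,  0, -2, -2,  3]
λ = 3: alg = 5, geom = 3

Step 1 — factor the characteristic polynomial to read off the algebraic multiplicities:
  χ_A(x) = (x - 3)^5

Step 2 — compute geometric multiplicities via the rank-nullity identity g(λ) = n − rank(A − λI):
  rank(A − (3)·I) = 2, so dim ker(A − (3)·I) = n − 2 = 3

Summary:
  λ = 3: algebraic multiplicity = 5, geometric multiplicity = 3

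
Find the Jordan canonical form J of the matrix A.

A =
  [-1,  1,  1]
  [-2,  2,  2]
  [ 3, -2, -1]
J_3(0)

The characteristic polynomial is
  det(x·I − A) = x^3

Eigenvalues and multiplicities (the geometric multiplicity of λ is n − rank(A − λI), which equals the number of Jordan blocks for λ):
  λ = 0: algebraic multiplicity = 3, geometric multiplicity = 1

Determining the block sizes for each eigenvalue:
  λ = 0: one block (gm = 1), so the single block has size am = 3 → block sizes [3]

Assembling the blocks gives a Jordan form
J =
  [0, 1, 0]
  [0, 0, 1]
  [0, 0, 0]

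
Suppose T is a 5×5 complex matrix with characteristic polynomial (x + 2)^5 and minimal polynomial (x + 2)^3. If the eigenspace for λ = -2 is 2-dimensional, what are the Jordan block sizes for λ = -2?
Block sizes for λ = -2: [3, 2]

Step 1 — from the characteristic polynomial, algebraic multiplicity of λ = -2 is 5. From dim ker(T − (-2)·I) = 2, there are exactly 2 Jordan blocks for λ = -2.
Step 2 — from the minimal polynomial, the factor (x + 2)^3 tells us the largest block for λ = -2 has size 3.
Step 3 — with total size 5, 2 blocks, and largest block 3, the block sizes (in nonincreasing order) are [3, 2].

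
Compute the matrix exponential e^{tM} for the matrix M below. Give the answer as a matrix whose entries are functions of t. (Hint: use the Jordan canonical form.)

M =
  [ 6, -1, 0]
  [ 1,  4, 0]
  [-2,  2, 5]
e^{tM} =
  [t*exp(5*t) + exp(5*t), -t*exp(5*t), 0]
  [t*exp(5*t), -t*exp(5*t) + exp(5*t), 0]
  [-2*t*exp(5*t), 2*t*exp(5*t), exp(5*t)]

Strategy: write M = P · J · P⁻¹ where J is a Jordan canonical form, so e^{tM} = P · e^{tJ} · P⁻¹, and e^{tJ} can be computed block-by-block.

M has Jordan form
J =
  [5, 1, 0]
  [0, 5, 0]
  [0, 0, 5]
(up to reordering of blocks).

Per-block formulas:
  For a 1×1 block at λ = 5: exp(t · [5]) = [e^(5t)].
  For a 2×2 Jordan block J_2(5): exp(t · J_2(5)) = e^(5t)·(I + t·N), where N is the 2×2 nilpotent shift.

After assembling e^{tJ} and conjugating by P, we get:

e^{tM} =
  [t*exp(5*t) + exp(5*t), -t*exp(5*t), 0]
  [t*exp(5*t), -t*exp(5*t) + exp(5*t), 0]
  [-2*t*exp(5*t), 2*t*exp(5*t), exp(5*t)]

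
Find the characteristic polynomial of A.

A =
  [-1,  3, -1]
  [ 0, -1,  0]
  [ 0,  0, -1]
x^3 + 3*x^2 + 3*x + 1

Expanding det(x·I − A) (e.g. by cofactor expansion or by noting that A is similar to its Jordan form J, which has the same characteristic polynomial as A) gives
  χ_A(x) = x^3 + 3*x^2 + 3*x + 1
which factors as (x + 1)^3. The eigenvalues (with algebraic multiplicities) are λ = -1 with multiplicity 3.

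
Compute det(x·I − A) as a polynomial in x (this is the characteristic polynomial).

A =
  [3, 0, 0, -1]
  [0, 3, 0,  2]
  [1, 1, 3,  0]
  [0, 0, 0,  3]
x^4 - 12*x^3 + 54*x^2 - 108*x + 81

Expanding det(x·I − A) (e.g. by cofactor expansion or by noting that A is similar to its Jordan form J, which has the same characteristic polynomial as A) gives
  χ_A(x) = x^4 - 12*x^3 + 54*x^2 - 108*x + 81
which factors as (x - 3)^4. The eigenvalues (with algebraic multiplicities) are λ = 3 with multiplicity 4.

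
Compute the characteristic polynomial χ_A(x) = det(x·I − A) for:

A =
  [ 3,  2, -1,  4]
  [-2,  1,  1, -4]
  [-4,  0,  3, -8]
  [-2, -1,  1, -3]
x^4 - 4*x^3 + 6*x^2 - 4*x + 1

Expanding det(x·I − A) (e.g. by cofactor expansion or by noting that A is similar to its Jordan form J, which has the same characteristic polynomial as A) gives
  χ_A(x) = x^4 - 4*x^3 + 6*x^2 - 4*x + 1
which factors as (x - 1)^4. The eigenvalues (with algebraic multiplicities) are λ = 1 with multiplicity 4.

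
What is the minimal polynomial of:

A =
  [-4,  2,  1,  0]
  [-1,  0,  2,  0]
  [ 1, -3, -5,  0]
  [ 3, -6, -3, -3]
x^3 + 9*x^2 + 27*x + 27

The characteristic polynomial is χ_A(x) = (x + 3)^4, so the eigenvalues are known. The minimal polynomial is
  m_A(x) = Π_λ (x − λ)^{k_λ}
where k_λ is the size of the *largest* Jordan block for λ (equivalently, the smallest k with (A − λI)^k v = 0 for every generalised eigenvector v of λ).

  λ = -3: largest Jordan block has size 3, contributing (x + 3)^3

So m_A(x) = (x + 3)^3 = x^3 + 9*x^2 + 27*x + 27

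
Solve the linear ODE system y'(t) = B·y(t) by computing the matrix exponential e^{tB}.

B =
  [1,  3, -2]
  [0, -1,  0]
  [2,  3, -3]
e^{tB} =
  [2*t*exp(-t) + exp(-t), 3*t*exp(-t), -2*t*exp(-t)]
  [0, exp(-t), 0]
  [2*t*exp(-t), 3*t*exp(-t), -2*t*exp(-t) + exp(-t)]

Strategy: write B = P · J · P⁻¹ where J is a Jordan canonical form, so e^{tB} = P · e^{tJ} · P⁻¹, and e^{tJ} can be computed block-by-block.

B has Jordan form
J =
  [-1,  1,  0]
  [ 0, -1,  0]
  [ 0,  0, -1]
(up to reordering of blocks).

Per-block formulas:
  For a 2×2 Jordan block J_2(-1): exp(t · J_2(-1)) = e^(-1t)·(I + t·N), where N is the 2×2 nilpotent shift.
  For a 1×1 block at λ = -1: exp(t · [-1]) = [e^(-1t)].

After assembling e^{tJ} and conjugating by P, we get:

e^{tB} =
  [2*t*exp(-t) + exp(-t), 3*t*exp(-t), -2*t*exp(-t)]
  [0, exp(-t), 0]
  [2*t*exp(-t), 3*t*exp(-t), -2*t*exp(-t) + exp(-t)]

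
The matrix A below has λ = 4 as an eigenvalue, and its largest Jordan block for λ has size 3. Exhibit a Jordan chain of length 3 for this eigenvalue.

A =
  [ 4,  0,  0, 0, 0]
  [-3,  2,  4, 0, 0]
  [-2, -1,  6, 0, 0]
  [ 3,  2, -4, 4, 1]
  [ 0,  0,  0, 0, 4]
A Jordan chain for λ = 4 of length 3:
v_1 = (0, -2, -1, 2, 0)ᵀ
v_2 = (0, -3, -2, 3, 0)ᵀ
v_3 = (1, 0, 0, 0, 0)ᵀ

Let N = A − (4)·I. We want v_3 with N^3 v_3 = 0 but N^2 v_3 ≠ 0; then v_{j-1} := N · v_j for j = 3, …, 2.

Pick v_3 = (1, 0, 0, 0, 0)ᵀ.
Then v_2 = N · v_3 = (0, -3, -2, 3, 0)ᵀ.
Then v_1 = N · v_2 = (0, -2, -1, 2, 0)ᵀ.

Sanity check: (A − (4)·I) v_1 = (0, 0, 0, 0, 0)ᵀ = 0. ✓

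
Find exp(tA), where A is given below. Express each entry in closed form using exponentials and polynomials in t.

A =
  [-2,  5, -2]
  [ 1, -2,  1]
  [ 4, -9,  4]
e^{tA} =
  [t^2/2 - 2*t + 1, -t^2 + 5*t, t^2/2 - 2*t]
  [t, 1 - 2*t, t]
  [-t^2/2 + 4*t, t^2 - 9*t, -t^2/2 + 4*t + 1]

Strategy: write A = P · J · P⁻¹ where J is a Jordan canonical form, so e^{tA} = P · e^{tJ} · P⁻¹, and e^{tJ} can be computed block-by-block.

A has Jordan form
J =
  [0, 1, 0]
  [0, 0, 1]
  [0, 0, 0]
(up to reordering of blocks).

Per-block formulas:
  For a 3×3 Jordan block J_3(0): exp(t · J_3(0)) = e^(0t)·(I + t·N + (t^2/2)·N^2), where N is the 3×3 nilpotent shift.

After assembling e^{tJ} and conjugating by P, we get:

e^{tA} =
  [t^2/2 - 2*t + 1, -t^2 + 5*t, t^2/2 - 2*t]
  [t, 1 - 2*t, t]
  [-t^2/2 + 4*t, t^2 - 9*t, -t^2/2 + 4*t + 1]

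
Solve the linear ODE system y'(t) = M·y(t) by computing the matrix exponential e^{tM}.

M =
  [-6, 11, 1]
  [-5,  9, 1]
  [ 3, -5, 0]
e^{tM} =
  [-3*t^2*exp(t)/2 - 7*t*exp(t) + exp(t), 3*t^2*exp(t) + 11*t*exp(t), 3*t^2*exp(t)/2 + t*exp(t)]
  [-t^2*exp(t) - 5*t*exp(t), 2*t^2*exp(t) + 8*t*exp(t) + exp(t), t^2*exp(t) + t*exp(t)]
  [t^2*exp(t)/2 + 3*t*exp(t), -t^2*exp(t) - 5*t*exp(t), -t^2*exp(t)/2 - t*exp(t) + exp(t)]

Strategy: write M = P · J · P⁻¹ where J is a Jordan canonical form, so e^{tM} = P · e^{tJ} · P⁻¹, and e^{tJ} can be computed block-by-block.

M has Jordan form
J =
  [1, 1, 0]
  [0, 1, 1]
  [0, 0, 1]
(up to reordering of blocks).

Per-block formulas:
  For a 3×3 Jordan block J_3(1): exp(t · J_3(1)) = e^(1t)·(I + t·N + (t^2/2)·N^2), where N is the 3×3 nilpotent shift.

After assembling e^{tJ} and conjugating by P, we get:

e^{tM} =
  [-3*t^2*exp(t)/2 - 7*t*exp(t) + exp(t), 3*t^2*exp(t) + 11*t*exp(t), 3*t^2*exp(t)/2 + t*exp(t)]
  [-t^2*exp(t) - 5*t*exp(t), 2*t^2*exp(t) + 8*t*exp(t) + exp(t), t^2*exp(t) + t*exp(t)]
  [t^2*exp(t)/2 + 3*t*exp(t), -t^2*exp(t) - 5*t*exp(t), -t^2*exp(t)/2 - t*exp(t) + exp(t)]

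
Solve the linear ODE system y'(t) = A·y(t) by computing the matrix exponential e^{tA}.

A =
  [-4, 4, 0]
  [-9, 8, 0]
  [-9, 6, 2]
e^{tA} =
  [-6*t*exp(2*t) + exp(2*t), 4*t*exp(2*t), 0]
  [-9*t*exp(2*t), 6*t*exp(2*t) + exp(2*t), 0]
  [-9*t*exp(2*t), 6*t*exp(2*t), exp(2*t)]

Strategy: write A = P · J · P⁻¹ where J is a Jordan canonical form, so e^{tA} = P · e^{tJ} · P⁻¹, and e^{tJ} can be computed block-by-block.

A has Jordan form
J =
  [2, 1, 0]
  [0, 2, 0]
  [0, 0, 2]
(up to reordering of blocks).

Per-block formulas:
  For a 1×1 block at λ = 2: exp(t · [2]) = [e^(2t)].
  For a 2×2 Jordan block J_2(2): exp(t · J_2(2)) = e^(2t)·(I + t·N), where N is the 2×2 nilpotent shift.

After assembling e^{tJ} and conjugating by P, we get:

e^{tA} =
  [-6*t*exp(2*t) + exp(2*t), 4*t*exp(2*t), 0]
  [-9*t*exp(2*t), 6*t*exp(2*t) + exp(2*t), 0]
  [-9*t*exp(2*t), 6*t*exp(2*t), exp(2*t)]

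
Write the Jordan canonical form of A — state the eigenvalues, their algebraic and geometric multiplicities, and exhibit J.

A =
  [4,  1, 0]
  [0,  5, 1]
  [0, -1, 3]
J_3(4)

The characteristic polynomial is
  det(x·I − A) = x^3 - 12*x^2 + 48*x - 64 = (x - 4)^3

Eigenvalues and multiplicities (the geometric multiplicity of λ is n − rank(A − λI), which equals the number of Jordan blocks for λ):
  λ = 4: algebraic multiplicity = 3, geometric multiplicity = 1

Determining the block sizes for each eigenvalue:
  λ = 4: one block (gm = 1), so the single block has size am = 3 → block sizes [3]

Assembling the blocks gives a Jordan form
J =
  [4, 1, 0]
  [0, 4, 1]
  [0, 0, 4]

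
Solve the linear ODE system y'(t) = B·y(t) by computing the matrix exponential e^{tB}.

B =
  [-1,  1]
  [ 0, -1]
e^{tB} =
  [exp(-t), t*exp(-t)]
  [0, exp(-t)]

Strategy: write B = P · J · P⁻¹ where J is a Jordan canonical form, so e^{tB} = P · e^{tJ} · P⁻¹, and e^{tJ} can be computed block-by-block.

B has Jordan form
J =
  [-1,  1]
  [ 0, -1]
(up to reordering of blocks).

Per-block formulas:
  For a 2×2 Jordan block J_2(-1): exp(t · J_2(-1)) = e^(-1t)·(I + t·N), where N is the 2×2 nilpotent shift.

After assembling e^{tJ} and conjugating by P, we get:

e^{tB} =
  [exp(-t), t*exp(-t)]
  [0, exp(-t)]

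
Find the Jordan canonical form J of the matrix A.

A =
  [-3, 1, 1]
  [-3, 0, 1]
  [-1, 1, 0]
J_3(-1)

The characteristic polynomial is
  det(x·I − A) = x^3 + 3*x^2 + 3*x + 1 = (x + 1)^3

Eigenvalues and multiplicities (the geometric multiplicity of λ is n − rank(A − λI), which equals the number of Jordan blocks for λ):
  λ = -1: algebraic multiplicity = 3, geometric multiplicity = 1

Determining the block sizes for each eigenvalue:
  λ = -1: one block (gm = 1), so the single block has size am = 3 → block sizes [3]

Assembling the blocks gives a Jordan form
J =
  [-1,  1,  0]
  [ 0, -1,  1]
  [ 0,  0, -1]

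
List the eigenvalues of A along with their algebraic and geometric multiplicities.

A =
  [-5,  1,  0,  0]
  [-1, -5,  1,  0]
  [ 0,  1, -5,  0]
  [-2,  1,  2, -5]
λ = -5: alg = 4, geom = 2

Step 1 — factor the characteristic polynomial to read off the algebraic multiplicities:
  χ_A(x) = (x + 5)^4

Step 2 — compute geometric multiplicities via the rank-nullity identity g(λ) = n − rank(A − λI):
  rank(A − (-5)·I) = 2, so dim ker(A − (-5)·I) = n − 2 = 2

Summary:
  λ = -5: algebraic multiplicity = 4, geometric multiplicity = 2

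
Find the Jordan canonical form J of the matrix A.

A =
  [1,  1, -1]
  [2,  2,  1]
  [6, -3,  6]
J_2(3) ⊕ J_1(3)

The characteristic polynomial is
  det(x·I − A) = x^3 - 9*x^2 + 27*x - 27 = (x - 3)^3

Eigenvalues and multiplicities (the geometric multiplicity of λ is n − rank(A − λI), which equals the number of Jordan blocks for λ):
  λ = 3: algebraic multiplicity = 3, geometric multiplicity = 2

Determining the block sizes for each eigenvalue:
  λ = 3: 2 blocks summing to 3 forces exactly one block of size 2 and the rest size 1 → block sizes [2, 1]

Assembling the blocks gives a Jordan form
J =
  [3, 1, 0]
  [0, 3, 0]
  [0, 0, 3]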